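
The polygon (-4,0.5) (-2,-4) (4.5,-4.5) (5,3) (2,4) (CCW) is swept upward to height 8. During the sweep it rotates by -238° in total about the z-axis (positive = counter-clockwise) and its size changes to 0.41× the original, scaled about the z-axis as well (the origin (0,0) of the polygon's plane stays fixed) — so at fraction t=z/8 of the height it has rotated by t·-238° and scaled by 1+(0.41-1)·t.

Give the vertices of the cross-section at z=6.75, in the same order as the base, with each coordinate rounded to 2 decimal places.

t = z/height = 6.75/8 = 0.84375
s = 1 + (scale-1)·z/height = 1 + (0.41-1)·6.75/8 = 0.502188
θ = twist·z/height = -238°·6.75/8 = -200.8125° = -3.504839 rad
cos θ = -0.934748, sin θ = 0.355311 (intermediates below are computed at full precision and shown rounded to 5 d.p.)
v1: (-4,0.5) → rotate → (3.56134,-1.88862) → ×s → (1.78846,-0.94844) → (1.79,-0.95)
v2: (-2,-4) → rotate → (3.29074,3.02837) → ×s → (1.65257,1.52081) → (1.65,1.52)
v3: (4.5,-4.5) → rotate → (-2.60747,5.80527) → ×s → (-1.30944,2.91533) → (-1.31,2.92)
v4: (5,3) → rotate → (-5.73967,-1.02769) → ×s → (-2.88239,-0.51609) → (-2.88,-0.52)
v5: (2,4) → rotate → (-3.29074,-3.02837) → ×s → (-1.65257,-1.52081) → (-1.65,-1.52)

Cross-section at z=6.75: (1.79,-0.95) (1.65,1.52) (-1.31,2.92) (-2.88,-0.52) (-1.65,-1.52)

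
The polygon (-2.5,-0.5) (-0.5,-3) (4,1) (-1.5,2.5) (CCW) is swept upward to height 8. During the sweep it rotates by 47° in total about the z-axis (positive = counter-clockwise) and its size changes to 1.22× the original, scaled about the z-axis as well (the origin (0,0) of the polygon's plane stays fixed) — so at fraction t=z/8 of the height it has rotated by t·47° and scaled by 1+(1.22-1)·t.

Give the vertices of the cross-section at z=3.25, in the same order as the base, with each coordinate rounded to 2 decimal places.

t = z/height = 3.25/8 = 0.40625
s = 1 + (scale-1)·z/height = 1 + (1.22-1)·3.25/8 = 1.089375
θ = twist·z/height = 47°·3.25/8 = 19.0938° = 0.333249 rad
cos θ = 0.944985, sin θ = 0.327115 (intermediates below are computed at full precision and shown rounded to 5 d.p.)
v1: (-2.5,-0.5) → rotate → (-2.19890,-1.29028) → ×s → (-2.39543,-1.40560) → (-2.40,-1.41)
v2: (-0.5,-3) → rotate → (0.50885,-2.99851) → ×s → (0.55433,-3.26650) → (0.55,-3.27)
v3: (4,1) → rotate → (3.45282,2.25344) → ×s → (3.76142,2.45485) → (3.76,2.45)
v4: (-1.5,2.5) → rotate → (-2.23526,1.87179) → ×s → (-2.43504,2.03908) → (-2.44,2.04)

Cross-section at z=3.25: (-2.40,-1.41) (0.55,-3.27) (3.76,2.45) (-2.44,2.04)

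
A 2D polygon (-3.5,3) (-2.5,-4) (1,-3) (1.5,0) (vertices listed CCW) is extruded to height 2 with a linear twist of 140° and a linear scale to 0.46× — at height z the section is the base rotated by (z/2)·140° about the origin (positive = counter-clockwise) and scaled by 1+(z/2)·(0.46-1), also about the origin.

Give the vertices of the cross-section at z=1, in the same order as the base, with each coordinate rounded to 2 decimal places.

Cross-section at z=1: (-2.93,-1.65) (2.12,-2.71) (2.31,-0.06) (0.37,1.03)

t = z/height = 1/2 = 0.5
s = 1 + (scale-1)·z/height = 1 + (0.46-1)·1/2 = 0.730000
θ = twist·z/height = 140°·1/2 = 70.0000° = 1.221730 rad
cos θ = 0.342020, sin θ = 0.939693 (intermediates below are computed at full precision and shown rounded to 5 d.p.)
v1: (-3.5,3) → rotate → (-4.01615,-2.26286) → ×s → (-2.93179,-1.65189) → (-2.93,-1.65)
v2: (-2.5,-4) → rotate → (2.90372,-3.71731) → ×s → (2.11972,-2.71364) → (2.12,-2.71)
v3: (1,-3) → rotate → (3.16110,-0.08637) → ×s → (2.30760,-0.06305) → (2.31,-0.06)
v4: (1.5,0) → rotate → (0.51303,1.40954) → ×s → (0.37451,1.02896) → (0.37,1.03)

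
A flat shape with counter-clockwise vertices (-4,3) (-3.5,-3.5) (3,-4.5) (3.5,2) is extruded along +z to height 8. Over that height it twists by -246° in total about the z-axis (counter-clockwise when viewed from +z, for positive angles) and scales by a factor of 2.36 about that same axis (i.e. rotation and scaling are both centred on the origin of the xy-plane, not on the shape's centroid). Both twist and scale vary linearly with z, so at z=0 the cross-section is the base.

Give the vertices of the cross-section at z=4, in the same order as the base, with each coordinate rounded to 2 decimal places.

t = z/height = 4/8 = 0.5
s = 1 + (scale-1)·z/height = 1 + (2.36-1)·4/8 = 1.680000
θ = twist·z/height = -246°·4/8 = -123.0000° = -2.146755 rad
cos θ = -0.544639, sin θ = -0.838671 (intermediates below are computed at full precision and shown rounded to 5 d.p.)
v1: (-4,3) → rotate → (4.69457,1.72077) → ×s → (7.88687,2.89089) → (7.89,2.89)
v2: (-3.5,-3.5) → rotate → (-1.02911,4.84158) → ×s → (-1.72891,8.13386) → (-1.73,8.13)
v3: (3,-4.5) → rotate → (-5.40793,-0.06514) → ×s → (-9.08533,-0.10943) → (-9.09,-0.11)
v4: (3.5,2) → rotate → (-0.22890,-4.02463) → ×s → (-0.38454,-6.76137) → (-0.38,-6.76)

Cross-section at z=4: (7.89,2.89) (-1.73,8.13) (-9.09,-0.11) (-0.38,-6.76)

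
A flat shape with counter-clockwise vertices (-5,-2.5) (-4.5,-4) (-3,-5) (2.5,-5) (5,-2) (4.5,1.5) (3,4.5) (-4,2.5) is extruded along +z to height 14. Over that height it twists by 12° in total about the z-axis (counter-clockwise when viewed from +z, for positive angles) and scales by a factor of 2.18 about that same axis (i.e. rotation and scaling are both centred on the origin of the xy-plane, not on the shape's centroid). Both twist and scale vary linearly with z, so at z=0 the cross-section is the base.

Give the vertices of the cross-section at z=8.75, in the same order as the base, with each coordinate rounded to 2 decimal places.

Cross-section at z=8.75: (-8.05,-5.44) (-6.84,-7.91) (-4.03,-9.29) (5.44,-8.05) (9.07,-2.31) (7.41,3.60) (4.15,8.43) (-7.46,3.40)

t = z/height = 8.75/14 = 0.625
s = 1 + (scale-1)·z/height = 1 + (2.18-1)·8.75/14 = 1.737500
θ = twist·z/height = 12°·8.75/14 = 7.5000° = 0.130900 rad
cos θ = 0.991445, sin θ = 0.130526 (intermediates below are computed at full precision and shown rounded to 5 d.p.)
v1: (-5,-2.5) → rotate → (-4.63091,-3.13124) → ×s → (-8.04620,-5.44053) → (-8.05,-5.44)
v2: (-4.5,-4) → rotate → (-3.93940,-4.55315) → ×s → (-6.84470,-7.91109) → (-6.84,-7.91)
v3: (-3,-5) → rotate → (-2.32170,-5.34880) → ×s → (-4.03396,-9.29355) → (-4.03,-9.29)
v4: (2.5,-5) → rotate → (3.13124,-4.63091) → ×s → (5.44053,-8.04620) → (5.44,-8.05)
v5: (5,-2) → rotate → (5.21828,-1.33026) → ×s → (9.06676,-2.31132) → (9.07,-2.31)
v6: (4.5,1.5) → rotate → (4.26571,2.07454) → ×s → (7.41168,3.60450) → (7.41,3.60)
v7: (3,4.5) → rotate → (2.38697,4.85308) → ×s → (4.14735,8.43223) → (4.15,8.43)
v8: (-4,2.5) → rotate → (-4.29209,1.95651) → ×s → (-7.45751,3.39943) → (-7.46,3.40)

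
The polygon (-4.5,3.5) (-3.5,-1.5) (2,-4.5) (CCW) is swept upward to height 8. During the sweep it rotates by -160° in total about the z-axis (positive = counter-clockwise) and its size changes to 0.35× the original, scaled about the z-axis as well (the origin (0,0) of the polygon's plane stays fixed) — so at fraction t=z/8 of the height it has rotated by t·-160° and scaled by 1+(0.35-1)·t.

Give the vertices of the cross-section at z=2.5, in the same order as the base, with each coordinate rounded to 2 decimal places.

Cross-section at z=2.5: (-0.17,4.54) (-2.71,1.37) (-1.72,-3.53)

t = z/height = 2.5/8 = 0.3125
s = 1 + (scale-1)·z/height = 1 + (0.35-1)·2.5/8 = 0.796875
θ = twist·z/height = -160°·2.5/8 = -50.0000° = -0.872665 rad
cos θ = 0.642788, sin θ = -0.766044 (intermediates below are computed at full precision and shown rounded to 5 d.p.)
v1: (-4.5,3.5) → rotate → (-0.21139,5.69696) → ×s → (-0.16845,4.53976) → (-0.17,4.54)
v2: (-3.5,-1.5) → rotate → (-3.39882,1.71697) → ×s → (-2.70844,1.36821) → (-2.71,1.37)
v3: (2,-4.5) → rotate → (-2.16162,-4.42463) → ×s → (-1.72254,-3.52588) → (-1.72,-3.53)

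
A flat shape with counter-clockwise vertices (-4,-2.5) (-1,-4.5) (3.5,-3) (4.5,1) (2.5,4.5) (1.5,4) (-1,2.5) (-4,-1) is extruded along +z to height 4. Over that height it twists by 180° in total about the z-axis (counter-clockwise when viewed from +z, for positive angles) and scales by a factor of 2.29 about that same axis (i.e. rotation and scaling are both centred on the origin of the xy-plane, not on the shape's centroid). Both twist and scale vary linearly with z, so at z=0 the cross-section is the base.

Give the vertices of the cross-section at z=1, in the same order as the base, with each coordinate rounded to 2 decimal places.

Cross-section at z=1: (-1.40,-6.08) (3.27,-5.14) (6.08,0.47) (3.27,5.14) (-1.87,6.55) (-2.34,5.14) (-3.27,1.40) (-2.81,-4.68)

t = z/height = 1/4 = 0.25
s = 1 + (scale-1)·z/height = 1 + (2.29-1)·1/4 = 1.322500
θ = twist·z/height = 180°·1/4 = 45.0000° = 0.785398 rad
cos θ = 0.707107, sin θ = 0.707107 (intermediates below are computed at full precision and shown rounded to 5 d.p.)
v1: (-4,-2.5) → rotate → (-1.06066,-4.59619) → ×s → (-1.40272,-6.07847) → (-1.40,-6.08)
v2: (-1,-4.5) → rotate → (2.47487,-3.88909) → ×s → (3.27302,-5.14332) → (3.27,-5.14)
v3: (3.5,-3) → rotate → (4.59619,0.35355) → ×s → (6.07847,0.46757) → (6.08,0.47)
v4: (4.5,1) → rotate → (2.47487,3.88909) → ×s → (3.27302,5.14332) → (3.27,5.14)
v5: (2.5,4.5) → rotate → (-1.41421,4.94975) → ×s → (-1.87030,6.54604) → (-1.87,6.55)
v6: (1.5,4) → rotate → (-1.76777,3.88909) → ×s → (-2.33787,5.14332) → (-2.34,5.14)
v7: (-1,2.5) → rotate → (-2.47487,1.06066) → ×s → (-3.27302,1.40272) → (-3.27,1.40)
v8: (-4,-1) → rotate → (-2.12132,-3.53553) → ×s → (-2.80545,-4.67574) → (-2.81,-4.68)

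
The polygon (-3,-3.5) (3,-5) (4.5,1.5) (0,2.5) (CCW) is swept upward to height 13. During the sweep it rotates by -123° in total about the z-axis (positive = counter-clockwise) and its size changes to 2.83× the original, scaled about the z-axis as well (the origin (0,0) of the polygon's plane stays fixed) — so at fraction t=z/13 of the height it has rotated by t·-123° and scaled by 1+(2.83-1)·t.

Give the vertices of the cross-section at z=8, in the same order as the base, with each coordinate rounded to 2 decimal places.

t = z/height = 8/13 = 0.615385
s = 1 + (scale-1)·z/height = 1 + (2.83-1)·8/13 = 2.126154
θ = twist·z/height = -123°·8/13 = -75.6923° = -1.321080 rad
cos θ = 0.247129, sin θ = -0.968983 (intermediates below are computed at full precision and shown rounded to 5 d.p.)
v1: (-3,-3.5) → rotate → (-4.13283,2.04200) → ×s → (-8.78702,4.34160) → (-8.79,4.34)
v2: (3,-5) → rotate → (-4.10353,-4.14259) → ×s → (-8.72473,-8.80779) → (-8.72,-8.81)
v3: (4.5,1.5) → rotate → (2.56555,-3.98973) → ×s → (5.45476,-8.48278) → (5.45,-8.48)
v4: (0,2.5) → rotate → (2.42246,0.61782) → ×s → (5.15052,1.31359) → (5.15,1.31)

Cross-section at z=8: (-8.79,4.34) (-8.72,-8.81) (5.45,-8.48) (5.15,1.31)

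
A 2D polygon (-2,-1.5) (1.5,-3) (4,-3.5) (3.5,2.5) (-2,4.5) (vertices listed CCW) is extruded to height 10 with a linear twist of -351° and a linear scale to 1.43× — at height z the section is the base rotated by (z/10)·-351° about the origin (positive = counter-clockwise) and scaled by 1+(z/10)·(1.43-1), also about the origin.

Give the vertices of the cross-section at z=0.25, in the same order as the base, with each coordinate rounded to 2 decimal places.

t = z/height = 0.25/10 = 0.025
s = 1 + (scale-1)·z/height = 1 + (1.43-1)·0.25/10 = 1.010750
θ = twist·z/height = -351°·0.25/10 = -8.7750° = -0.153153 rad
cos θ = 0.988295, sin θ = -0.152555 (intermediates below are computed at full precision and shown rounded to 5 d.p.)
v1: (-2,-1.5) → rotate → (-2.20542,-1.17733) → ×s → (-2.22913,-1.18999) → (-2.23,-1.19)
v2: (1.5,-3) → rotate → (1.02478,-3.19372) → ×s → (1.03580,-3.22805) → (1.04,-3.23)
v3: (4,-3.5) → rotate → (3.41924,-4.06925) → ×s → (3.45600,-4.11300) → (3.46,-4.11)
v4: (3.5,2.5) → rotate → (3.84042,1.93680) → ×s → (3.88170,1.95762) → (3.88,1.96)
v5: (-2,4.5) → rotate → (-1.29009,4.75244) → ×s → (-1.30396,4.80353) → (-1.30,4.80)

Cross-section at z=0.25: (-2.23,-1.19) (1.04,-3.23) (3.46,-4.11) (3.88,1.96) (-1.30,4.80)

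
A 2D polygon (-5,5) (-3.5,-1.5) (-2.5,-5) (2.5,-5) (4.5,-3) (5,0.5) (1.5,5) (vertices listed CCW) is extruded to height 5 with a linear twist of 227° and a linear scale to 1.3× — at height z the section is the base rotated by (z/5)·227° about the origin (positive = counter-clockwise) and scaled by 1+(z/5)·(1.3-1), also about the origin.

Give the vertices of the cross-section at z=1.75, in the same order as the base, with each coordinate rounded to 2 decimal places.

t = z/height = 1.75/5 = 0.35
s = 1 + (scale-1)·z/height = 1 + (1.3-1)·1.75/5 = 1.105000
θ = twist·z/height = 227°·1.75/5 = 79.4500° = 1.386664 rad
cos θ = 0.183094, sin θ = 0.983096 (intermediates below are computed at full precision and shown rounded to 5 d.p.)
v1: (-5,5) → rotate → (-5.83095,-4.00001) → ×s → (-6.44319,-4.42001) → (-6.44,-4.42)
v2: (-3.5,-1.5) → rotate → (0.83382,-3.71547) → ×s → (0.92137,-4.10560) → (0.92,-4.11)
v3: (-2.5,-5) → rotate → (4.45774,-3.37321) → ×s → (4.92581,-3.72739) → (4.93,-3.73)
v4: (2.5,-5) → rotate → (5.37321,1.54227) → ×s → (5.93740,1.70421) → (5.94,1.70)
v5: (4.5,-3) → rotate → (3.77321,3.87465) → ×s → (4.16939,4.28149) → (4.17,4.28)
v6: (5,0.5) → rotate → (0.42392,5.00702) → ×s → (0.46843,5.53276) → (0.47,5.53)
v7: (1.5,5) → rotate → (-4.64084,2.39011) → ×s → (-5.12813,2.64107) → (-5.13,2.64)

Cross-section at z=1.75: (-6.44,-4.42) (0.92,-4.11) (4.93,-3.73) (5.94,1.70) (4.17,4.28) (0.47,5.53) (-5.13,2.64)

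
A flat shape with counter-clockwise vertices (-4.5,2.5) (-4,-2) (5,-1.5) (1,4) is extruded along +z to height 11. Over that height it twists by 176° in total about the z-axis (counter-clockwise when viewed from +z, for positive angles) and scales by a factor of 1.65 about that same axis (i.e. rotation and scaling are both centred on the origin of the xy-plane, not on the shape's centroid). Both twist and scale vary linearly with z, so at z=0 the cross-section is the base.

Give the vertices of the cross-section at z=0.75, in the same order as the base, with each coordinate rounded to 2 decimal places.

t = z/height = 0.75/11 = 0.0681818
s = 1 + (scale-1)·z/height = 1 + (1.65-1)·0.75/11 = 1.044318
θ = twist·z/height = 176°·0.75/11 = 12.0000° = 0.209440 rad
cos θ = 0.978148, sin θ = 0.207912 (intermediates below are computed at full precision and shown rounded to 5 d.p.)
v1: (-4.5,2.5) → rotate → (-4.92144,1.50977) → ×s → (-5.13955,1.57668) → (-5.14,1.58)
v2: (-4,-2) → rotate → (-3.49677,-2.78794) → ×s → (-3.65174,-2.91150) → (-3.65,-2.91)
v3: (5,-1.5) → rotate → (5.20261,-0.42766) → ×s → (5.43318,-0.44662) → (5.43,-0.45)
v4: (1,4) → rotate → (0.14650,4.12050) → ×s → (0.15299,4.30312) → (0.15,4.30)

Cross-section at z=0.75: (-5.14,1.58) (-3.65,-2.91) (5.43,-0.45) (0.15,4.30)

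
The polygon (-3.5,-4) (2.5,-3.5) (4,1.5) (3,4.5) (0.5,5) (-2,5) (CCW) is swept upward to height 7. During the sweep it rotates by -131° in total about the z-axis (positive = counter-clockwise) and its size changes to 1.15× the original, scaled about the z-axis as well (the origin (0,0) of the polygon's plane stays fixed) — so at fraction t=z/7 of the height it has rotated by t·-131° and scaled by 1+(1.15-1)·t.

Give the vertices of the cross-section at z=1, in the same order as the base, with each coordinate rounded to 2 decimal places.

t = z/height = 1/7 = 0.142857
s = 1 + (scale-1)·z/height = 1 + (1.15-1)·1/7 = 1.021429
θ = twist·z/height = -131°·1/7 = -18.7143° = -0.326626 rad
cos θ = 0.947130, sin θ = -0.320849 (intermediates below are computed at full precision and shown rounded to 5 d.p.)
v1: (-3.5,-4) → rotate → (-4.59835,-2.66555) → ×s → (-4.69689,-2.72267) → (-4.70,-2.72)
v2: (2.5,-3.5) → rotate → (1.24485,-4.11708) → ×s → (1.27153,-4.20530) → (1.27,-4.21)
v3: (4,1.5) → rotate → (4.26979,0.13730) → ×s → (4.36129,0.14024) → (4.36,0.14)
v4: (3,4.5) → rotate → (4.28521,3.29954) → ×s → (4.37704,3.37024) → (4.38,3.37)
v5: (0.5,5) → rotate → (2.07781,4.57523) → ×s → (2.12234,4.67327) → (2.12,4.67)
v6: (-2,5) → rotate → (-0.29001,5.37735) → ×s → (-0.29623,5.49258) → (-0.30,5.49)

Cross-section at z=1: (-4.70,-2.72) (1.27,-4.21) (4.36,0.14) (4.38,3.37) (2.12,4.67) (-0.30,5.49)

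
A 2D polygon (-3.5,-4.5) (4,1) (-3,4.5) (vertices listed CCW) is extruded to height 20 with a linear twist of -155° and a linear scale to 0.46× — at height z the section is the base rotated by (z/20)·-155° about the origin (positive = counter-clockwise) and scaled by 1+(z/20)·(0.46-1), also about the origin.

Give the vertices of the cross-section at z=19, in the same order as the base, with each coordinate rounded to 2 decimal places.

Cross-section at z=19: (0.25,2.77) (-1.37,-1.46) (2.41,-1.05)

t = z/height = 19/20 = 0.95
s = 1 + (scale-1)·z/height = 1 + (0.46-1)·19/20 = 0.487000
θ = twist·z/height = -155°·19/20 = -147.2500° = -2.569997 rad
cos θ = -0.841039, sin θ = -0.540974 (intermediates below are computed at full precision and shown rounded to 5 d.p.)
v1: (-3.5,-4.5) → rotate → (0.50925,5.67809) → ×s → (0.24801,2.76523) → (0.25,2.77)
v2: (4,1) → rotate → (-2.82318,-3.00494) → ×s → (-1.37489,-1.46340) → (-1.37,-1.46)
v3: (-3,4.5) → rotate → (4.95750,-2.16175) → ×s → (2.41430,-1.05277) → (2.41,-1.05)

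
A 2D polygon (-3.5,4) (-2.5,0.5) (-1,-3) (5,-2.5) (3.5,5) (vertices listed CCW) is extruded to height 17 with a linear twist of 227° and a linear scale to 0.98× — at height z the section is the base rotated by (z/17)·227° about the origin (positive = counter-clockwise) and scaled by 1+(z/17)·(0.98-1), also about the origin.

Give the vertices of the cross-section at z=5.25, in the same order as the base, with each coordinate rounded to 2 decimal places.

t = z/height = 5.25/17 = 0.308824
s = 1 + (scale-1)·z/height = 1 + (0.98-1)·5.25/17 = 0.993824
θ = twist·z/height = 227°·5.25/17 = 70.1029° = 1.223527 rad
cos θ = 0.340331, sin θ = 0.940306 (intermediates below are computed at full precision and shown rounded to 5 d.p.)
v1: (-3.5,4) → rotate → (-4.95238,-1.92974) → ×s → (-4.92179,-1.91783) → (-4.92,-1.92)
v2: (-2.5,0.5) → rotate → (-1.32098,-2.18060) → ×s → (-1.31282,-2.16713) → (-1.31,-2.17)
v3: (-1,-3) → rotate → (2.48059,-1.96130) → ×s → (2.46526,-1.94919) → (2.47,-1.95)
v4: (5,-2.5) → rotate → (4.05242,3.85070) → ×s → (4.02739,3.82692) → (4.03,3.83)
v5: (3.5,5) → rotate → (-3.51037,4.99273) → ×s → (-3.48869,4.96189) → (-3.49,4.96)

Cross-section at z=5.25: (-4.92,-1.92) (-1.31,-2.17) (2.47,-1.95) (4.03,3.83) (-3.49,4.96)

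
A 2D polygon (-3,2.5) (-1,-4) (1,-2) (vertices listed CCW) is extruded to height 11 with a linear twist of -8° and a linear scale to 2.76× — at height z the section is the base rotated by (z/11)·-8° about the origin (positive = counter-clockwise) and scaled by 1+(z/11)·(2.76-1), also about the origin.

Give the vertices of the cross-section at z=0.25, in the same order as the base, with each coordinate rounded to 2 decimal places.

Cross-section at z=0.25: (-3.11,2.61) (-1.05,-4.16) (1.03,-2.08)

t = z/height = 0.25/11 = 0.0227273
s = 1 + (scale-1)·z/height = 1 + (2.76-1)·0.25/11 = 1.040000
θ = twist·z/height = -8°·0.25/11 = -0.1818° = -0.003173 rad
cos θ = 0.999995, sin θ = -0.003173 (intermediates below are computed at full precision and shown rounded to 5 d.p.)
v1: (-3,2.5) → rotate → (-2.99205,2.50951) → ×s → (-3.11173,2.60989) → (-3.11,2.61)
v2: (-1,-4) → rotate → (-1.01269,-3.99681) → ×s → (-1.05320,-4.15668) → (-1.05,-4.16)
v3: (1,-2) → rotate → (0.99365,-2.00316) → ×s → (1.03339,-2.08329) → (1.03,-2.08)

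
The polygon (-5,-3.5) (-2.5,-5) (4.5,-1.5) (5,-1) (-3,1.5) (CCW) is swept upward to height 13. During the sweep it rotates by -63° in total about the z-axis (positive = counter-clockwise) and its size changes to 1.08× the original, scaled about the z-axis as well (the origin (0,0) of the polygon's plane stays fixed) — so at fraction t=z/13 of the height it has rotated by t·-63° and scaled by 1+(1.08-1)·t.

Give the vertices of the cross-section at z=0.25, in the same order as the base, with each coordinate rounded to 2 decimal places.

Cross-section at z=0.25: (-5.08,-3.40) (-2.61,-4.95) (4.47,-1.60) (4.99,-1.11) (-2.97,1.57)

t = z/height = 0.25/13 = 0.0192308
s = 1 + (scale-1)·z/height = 1 + (1.08-1)·0.25/13 = 1.001538
θ = twist·z/height = -63°·0.25/13 = -1.2115° = -0.021145 rad
cos θ = 0.999776, sin θ = -0.021144 (intermediates below are computed at full precision and shown rounded to 5 d.p.)
v1: (-5,-3.5) → rotate → (-5.07289,-3.39350) → ×s → (-5.08069,-3.39872) → (-5.08,-3.40)
v2: (-2.5,-5) → rotate → (-2.60516,-4.94602) → ×s → (-2.60917,-4.95363) → (-2.61,-4.95)
v3: (4.5,-1.5) → rotate → (4.46728,-1.59481) → ×s → (4.47415,-1.59727) → (4.47,-1.60)
v4: (5,-1) → rotate → (4.97774,-1.10550) → ×s → (4.98540,-1.10720) → (4.99,-1.11)
v5: (-3,1.5) → rotate → (-2.96761,1.56310) → ×s → (-2.97218,1.56550) → (-2.97,1.57)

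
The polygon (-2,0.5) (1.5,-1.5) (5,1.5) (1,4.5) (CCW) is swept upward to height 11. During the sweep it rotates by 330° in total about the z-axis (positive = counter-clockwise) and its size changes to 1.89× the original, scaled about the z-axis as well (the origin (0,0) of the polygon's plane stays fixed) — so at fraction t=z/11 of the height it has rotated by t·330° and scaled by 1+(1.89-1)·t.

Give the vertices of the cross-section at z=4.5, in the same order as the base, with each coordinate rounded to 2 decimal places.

t = z/height = 4.5/11 = 0.409091
s = 1 + (scale-1)·z/height = 1 + (1.89-1)·4.5/11 = 1.364091
θ = twist·z/height = 330°·4.5/11 = 135.0000° = 2.356194 rad
cos θ = -0.707107, sin θ = 0.707107 (intermediates below are computed at full precision and shown rounded to 5 d.p.)
v1: (-2,0.5) → rotate → (1.06066,-1.76777) → ×s → (1.44684,-2.41139) → (1.45,-2.41)
v2: (1.5,-1.5) → rotate → (0.00000,2.12132) → ×s → (0.00000,2.89367) → (0.00,2.89)
v3: (5,1.5) → rotate → (-4.59619,2.47487) → ×s → (-6.26963,3.37595) → (-6.27,3.38)
v4: (1,4.5) → rotate → (-3.88909,-2.47487) → ×s → (-5.30507,-3.37595) → (-5.31,-3.38)

Cross-section at z=4.5: (1.45,-2.41) (0.00,2.89) (-6.27,3.38) (-5.31,-3.38)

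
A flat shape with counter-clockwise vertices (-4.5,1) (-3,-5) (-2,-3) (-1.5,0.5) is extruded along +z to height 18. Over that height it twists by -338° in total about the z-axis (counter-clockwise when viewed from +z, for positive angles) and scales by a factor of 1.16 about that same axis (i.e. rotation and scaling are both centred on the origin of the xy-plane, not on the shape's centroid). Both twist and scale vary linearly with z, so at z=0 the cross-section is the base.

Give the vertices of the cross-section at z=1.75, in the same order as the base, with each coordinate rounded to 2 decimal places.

t = z/height = 1.75/18 = 0.0972222
s = 1 + (scale-1)·z/height = 1 + (1.16-1)·1.75/18 = 1.015556
θ = twist·z/height = -338°·1.75/18 = -32.8611° = -0.573535 rad
cos θ = 0.839988, sin θ = -0.542604 (intermediates below are computed at full precision and shown rounded to 5 d.p.)
v1: (-4.5,1) → rotate → (-3.23734,3.28171) → ×s → (-3.28770,3.33276) → (-3.29,3.33)
v2: (-3,-5) → rotate → (-5.23299,-2.57213) → ×s → (-5.31439,-2.61214) → (-5.31,-2.61)
v3: (-2,-3) → rotate → (-3.30779,-1.43476) → ×s → (-3.35924,-1.45707) → (-3.36,-1.46)
v4: (-1.5,0.5) → rotate → (-0.98868,1.23390) → ×s → (-1.00406,1.25309) → (-1.00,1.25)

Cross-section at z=1.75: (-3.29,3.33) (-5.31,-2.61) (-3.36,-1.46) (-1.00,1.25)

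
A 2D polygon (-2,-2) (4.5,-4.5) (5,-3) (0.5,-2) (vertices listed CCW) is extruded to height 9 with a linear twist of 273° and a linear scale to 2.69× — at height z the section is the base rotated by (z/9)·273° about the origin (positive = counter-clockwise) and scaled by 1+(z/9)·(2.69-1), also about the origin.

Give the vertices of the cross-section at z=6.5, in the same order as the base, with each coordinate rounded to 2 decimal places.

t = z/height = 6.5/9 = 0.722222
s = 1 + (scale-1)·z/height = 1 + (2.69-1)·6.5/9 = 2.220556
θ = twist·z/height = 273°·6.5/9 = 197.1667° = 3.441208 rad
cos θ = -0.955450, sin θ = -0.295152 (intermediates below are computed at full precision and shown rounded to 5 d.p.)
v1: (-2,-2) → rotate → (1.32060,2.50120) → ×s → (2.93246,5.55406) → (2.93,5.55)
v2: (4.5,-4.5) → rotate → (-5.62771,2.97134) → ×s → (-12.49665,6.59803) → (-12.50,6.60)
v3: (5,-3) → rotate → (-5.66271,1.39059) → ×s → (-12.57436,3.08788) → (-12.57,3.09)
v4: (0.5,-2) → rotate → (-1.06803,1.76332) → ×s → (-2.37162,3.91556) → (-2.37,3.92)

Cross-section at z=6.5: (2.93,5.55) (-12.50,6.60) (-12.57,3.09) (-2.37,3.92)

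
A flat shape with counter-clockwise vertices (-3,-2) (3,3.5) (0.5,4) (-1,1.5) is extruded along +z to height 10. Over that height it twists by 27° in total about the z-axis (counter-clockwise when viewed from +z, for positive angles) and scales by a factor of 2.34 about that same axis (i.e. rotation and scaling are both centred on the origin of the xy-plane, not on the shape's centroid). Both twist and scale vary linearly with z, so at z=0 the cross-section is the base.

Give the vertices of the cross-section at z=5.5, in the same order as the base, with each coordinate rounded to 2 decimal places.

Cross-section at z=5.5: (-4.15,-4.69) (3.48,7.21) (-0.94,6.94) (-2.35,2.07)

t = z/height = 5.5/10 = 0.55
s = 1 + (scale-1)·z/height = 1 + (2.34-1)·5.5/10 = 1.737000
θ = twist·z/height = 27°·5.5/10 = 14.8500° = 0.259181 rad
cos θ = 0.966600, sin θ = 0.256289 (intermediates below are computed at full precision and shown rounded to 5 d.p.)
v1: (-3,-2) → rotate → (-2.38722,-2.70207) → ×s → (-4.14660,-4.69349) → (-4.15,-4.69)
v2: (3,3.5) → rotate → (2.00279,4.15197) → ×s → (3.47884,7.21197) → (3.48,7.21)
v3: (0.5,4) → rotate → (-0.54186,3.99455) → ×s → (-0.94121,6.93852) → (-0.94,6.94)
v4: (-1,1.5) → rotate → (-1.35103,1.19361) → ×s → (-2.34675,2.07330) → (-2.35,2.07)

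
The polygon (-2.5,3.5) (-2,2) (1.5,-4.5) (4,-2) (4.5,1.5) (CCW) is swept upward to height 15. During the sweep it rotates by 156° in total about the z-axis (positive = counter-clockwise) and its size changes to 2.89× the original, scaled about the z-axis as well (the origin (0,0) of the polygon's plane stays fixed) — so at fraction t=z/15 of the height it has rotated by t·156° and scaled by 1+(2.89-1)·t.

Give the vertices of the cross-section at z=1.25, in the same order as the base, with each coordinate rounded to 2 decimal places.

Cross-section at z=1.25: (-3.73,3.30) (-2.78,1.73) (2.86,-4.68) (5.03,-1.21) (4.68,2.86)

t = z/height = 1.25/15 = 0.0833333
s = 1 + (scale-1)·z/height = 1 + (2.89-1)·1.25/15 = 1.157500
θ = twist·z/height = 156°·1.25/15 = 13.0000° = 0.226893 rad
cos θ = 0.974370, sin θ = 0.224951 (intermediates below are computed at full precision and shown rounded to 5 d.p.)
v1: (-2.5,3.5) → rotate → (-3.22325,2.84792) → ×s → (-3.73092,3.29646) → (-3.73,3.30)
v2: (-2,2) → rotate → (-2.39864,1.49884) → ×s → (-2.77643,1.73491) → (-2.78,1.73)
v3: (1.5,-4.5) → rotate → (2.47383,-4.04724) → ×s → (2.86346,-4.68468) → (2.86,-4.68)
v4: (4,-2) → rotate → (4.34738,-1.04894) → ×s → (5.03210,-1.21414) → (5.03,-1.21)
v5: (4.5,1.5) → rotate → (4.04724,2.47383) → ×s → (4.68468,2.86346) → (4.68,2.86)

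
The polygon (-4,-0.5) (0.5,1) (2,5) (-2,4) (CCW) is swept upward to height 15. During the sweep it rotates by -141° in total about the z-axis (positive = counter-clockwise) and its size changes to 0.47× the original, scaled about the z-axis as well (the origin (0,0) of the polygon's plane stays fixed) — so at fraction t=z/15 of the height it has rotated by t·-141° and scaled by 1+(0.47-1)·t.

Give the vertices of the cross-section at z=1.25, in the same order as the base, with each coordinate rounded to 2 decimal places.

t = z/height = 1.25/15 = 0.0833333
s = 1 + (scale-1)·z/height = 1 + (0.47-1)·1.25/15 = 0.955833
θ = twist·z/height = -141°·1.25/15 = -11.7500° = -0.205076 rad
cos θ = 0.979045, sin θ = -0.203642 (intermediates below are computed at full precision and shown rounded to 5 d.p.)
v1: (-4,-0.5) → rotate → (-4.01800,0.32504) → ×s → (-3.84054,0.31069) → (-3.84,0.31)
v2: (0.5,1) → rotate → (0.69316,0.87722) → ×s → (0.66255,0.83848) → (0.66,0.84)
v3: (2,5) → rotate → (2.97630,4.48794) → ×s → (2.84485,4.28973) → (2.84,4.29)
v4: (-2,4) → rotate → (-1.14352,4.32347) → ×s → (-1.09302,4.13251) → (-1.09,4.13)

Cross-section at z=1.25: (-3.84,0.31) (0.66,0.84) (2.84,4.29) (-1.09,4.13)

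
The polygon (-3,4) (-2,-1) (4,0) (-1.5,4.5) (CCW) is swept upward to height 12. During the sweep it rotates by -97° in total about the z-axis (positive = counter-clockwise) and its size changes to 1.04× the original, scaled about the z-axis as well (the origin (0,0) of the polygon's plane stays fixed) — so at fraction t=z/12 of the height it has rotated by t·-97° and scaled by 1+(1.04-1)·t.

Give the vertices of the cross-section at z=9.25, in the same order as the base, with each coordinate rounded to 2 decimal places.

Cross-section at z=9.25: (3.17,4.07) (-1.54,1.72) (1.08,-3.98) (4.07,2.71)

t = z/height = 9.25/12 = 0.770833
s = 1 + (scale-1)·z/height = 1 + (1.04-1)·9.25/12 = 1.030833
θ = twist·z/height = -97°·9.25/12 = -74.7708° = -1.304997 rad
cos θ = 0.262680, sin θ = -0.964883 (intermediates below are computed at full precision and shown rounded to 5 d.p.)
v1: (-3,4) → rotate → (3.07149,3.94537) → ×s → (3.16619,4.06702) → (3.17,4.07)
v2: (-2,-1) → rotate → (-1.49024,1.66709) → ×s → (-1.53619,1.71849) → (-1.54,1.72)
v3: (4,0) → rotate → (1.05072,-3.85953) → ×s → (1.08312,-3.97853) → (1.08,-3.98)
v4: (-1.5,4.5) → rotate → (3.94795,2.62939) → ×s → (4.06968,2.71046) → (4.07,2.71)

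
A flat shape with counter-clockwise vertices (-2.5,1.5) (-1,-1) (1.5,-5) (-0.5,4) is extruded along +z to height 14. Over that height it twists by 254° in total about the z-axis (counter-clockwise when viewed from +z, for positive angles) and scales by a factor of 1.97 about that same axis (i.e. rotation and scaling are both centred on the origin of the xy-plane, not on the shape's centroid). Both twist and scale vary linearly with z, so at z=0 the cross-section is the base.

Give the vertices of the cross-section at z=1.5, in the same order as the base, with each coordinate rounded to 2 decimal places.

Cross-section at z=1.5: (-3.21,0.21) (-0.48,-1.49) (4.00,-4.15) (-2.51,3.67)

t = z/height = 1.5/14 = 0.107143
s = 1 + (scale-1)·z/height = 1 + (1.97-1)·1.5/14 = 1.103929
θ = twist·z/height = 254°·1.5/14 = 27.2143° = 0.474979 rad
cos θ = 0.889302, sin θ = 0.457320 (intermediates below are computed at full precision and shown rounded to 5 d.p.)
v1: (-2.5,1.5) → rotate → (-2.90924,0.19065) → ×s → (-3.21159,0.21047) → (-3.21,0.21)
v2: (-1,-1) → rotate → (-0.43198,-1.34662) → ×s → (-0.47688,-1.48657) → (-0.48,-1.49)
v3: (1.5,-5) → rotate → (3.62055,-3.76053) → ×s → (3.99683,-4.15136) → (4.00,-4.15)
v4: (-0.5,4) → rotate → (-2.27393,3.32855) → ×s → (-2.51026,3.67448) → (-2.51,3.67)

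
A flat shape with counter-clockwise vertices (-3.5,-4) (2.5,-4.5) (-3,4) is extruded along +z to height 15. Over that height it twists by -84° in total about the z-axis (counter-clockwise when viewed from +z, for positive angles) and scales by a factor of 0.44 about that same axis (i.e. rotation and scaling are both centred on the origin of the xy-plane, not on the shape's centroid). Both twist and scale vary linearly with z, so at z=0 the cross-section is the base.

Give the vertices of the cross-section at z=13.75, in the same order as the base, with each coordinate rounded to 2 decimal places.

t = z/height = 13.75/15 = 0.916667
s = 1 + (scale-1)·z/height = 1 + (0.44-1)·13.75/15 = 0.486667
θ = twist·z/height = -84°·13.75/15 = -77.0000° = -1.343904 rad
cos θ = 0.224951, sin θ = -0.974370 (intermediates below are computed at full precision and shown rounded to 5 d.p.)
v1: (-3.5,-4) → rotate → (-4.68481,2.51049) → ×s → (-2.27994,1.22177) → (-2.28,1.22)
v2: (2.5,-4.5) → rotate → (-3.82229,-3.44820) → ×s → (-1.86018,-1.67813) → (-1.86,-1.68)
v3: (-3,4) → rotate → (3.22263,3.82291) → ×s → (1.56835,1.86049) → (1.57,1.86)

Cross-section at z=13.75: (-2.28,1.22) (-1.86,-1.68) (1.57,1.86)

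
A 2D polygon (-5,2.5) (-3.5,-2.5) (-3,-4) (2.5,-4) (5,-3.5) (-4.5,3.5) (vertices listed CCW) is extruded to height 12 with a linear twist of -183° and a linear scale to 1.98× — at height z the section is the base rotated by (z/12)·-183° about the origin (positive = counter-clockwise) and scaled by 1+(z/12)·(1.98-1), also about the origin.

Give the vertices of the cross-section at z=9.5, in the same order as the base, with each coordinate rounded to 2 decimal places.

Cross-section at z=9.5: (9.82,1.48) (2.53,7.21) (0.27,8.88) (-7.72,3.26) (-10.84,-0.03) (10.11,-0.49)

t = z/height = 9.5/12 = 0.791667
s = 1 + (scale-1)·z/height = 1 + (1.98-1)·9.5/12 = 1.775833
θ = twist·z/height = -183°·9.5/12 = -144.8750° = -2.528546 rad
cos θ = -0.817899, sin θ = -0.575362 (intermediates below are computed at full precision and shown rounded to 5 d.p.)
v1: (-5,2.5) → rotate → (5.52790,0.83206) → ×s → (9.81663,1.47761) → (9.82,1.48)
v2: (-3.5,-2.5) → rotate → (1.42424,4.05851) → ×s → (2.52921,7.20725) → (2.53,7.21)
v3: (-3,-4) → rotate → (0.15225,4.99768) → ×s → (0.27037,8.87505) → (0.27,8.88)
v4: (2.5,-4) → rotate → (-4.34620,1.83319) → ×s → (-7.71812,3.25544) → (-7.72,3.26)
v5: (5,-3.5) → rotate → (-6.10326,-0.01417) → ×s → (-10.83837,-0.02516) → (-10.84,-0.03)
v6: (-4.5,3.5) → rotate → (5.69431,-0.27352) → ×s → (10.11215,-0.48572) → (10.11,-0.49)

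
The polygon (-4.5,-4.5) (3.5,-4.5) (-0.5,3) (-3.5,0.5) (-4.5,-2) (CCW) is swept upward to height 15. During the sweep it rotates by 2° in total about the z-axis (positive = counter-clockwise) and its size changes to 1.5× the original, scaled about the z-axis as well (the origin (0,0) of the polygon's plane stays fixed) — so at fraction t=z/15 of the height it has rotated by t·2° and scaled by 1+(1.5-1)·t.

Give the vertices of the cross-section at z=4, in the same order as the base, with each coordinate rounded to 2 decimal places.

Cross-section at z=4: (-5.05,-5.15) (4.01,-5.06) (-0.60,3.39) (-3.97,0.53) (-5.08,-2.31)

t = z/height = 4/15 = 0.266667
s = 1 + (scale-1)·z/height = 1 + (1.5-1)·4/15 = 1.133333
θ = twist·z/height = 2°·4/15 = 0.5333° = 0.009308 rad
cos θ = 0.999957, sin θ = 0.009308 (intermediates below are computed at full precision and shown rounded to 5 d.p.)
v1: (-4.5,-4.5) → rotate → (-4.45792,-4.54169) → ×s → (-5.05231,-5.14725) → (-5.05,-5.15)
v2: (3.5,-4.5) → rotate → (3.54174,-4.46723) → ×s → (4.01397,-5.06286) → (4.01,-5.06)
v3: (-0.5,3) → rotate → (-0.52790,2.99522) → ×s → (-0.59829,3.39458) → (-0.60,3.39)
v4: (-3.5,0.5) → rotate → (-3.50450,0.46740) → ×s → (-3.97177,0.52972) → (-3.97,0.53)
v5: (-4.5,-2) → rotate → (-4.48119,-2.04180) → ×s → (-5.07868,-2.31404) → (-5.08,-2.31)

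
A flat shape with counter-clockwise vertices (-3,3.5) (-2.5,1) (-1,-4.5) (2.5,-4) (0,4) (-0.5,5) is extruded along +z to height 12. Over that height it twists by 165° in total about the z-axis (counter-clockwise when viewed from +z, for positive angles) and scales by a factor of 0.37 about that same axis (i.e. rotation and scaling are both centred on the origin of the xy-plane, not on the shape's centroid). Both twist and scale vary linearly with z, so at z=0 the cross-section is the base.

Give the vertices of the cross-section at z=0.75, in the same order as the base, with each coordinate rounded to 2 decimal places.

t = z/height = 0.75/12 = 0.0625
s = 1 + (scale-1)·z/height = 1 + (0.37-1)·0.75/12 = 0.960625
θ = twist·z/height = 165°·0.75/12 = 10.3125° = 0.179987 rad
cos θ = 0.983846, sin θ = 0.179017 (intermediates below are computed at full precision and shown rounded to 5 d.p.)
v1: (-3,3.5) → rotate → (-3.57810,2.90641) → ×s → (-3.43721,2.79197) → (-3.44,2.79)
v2: (-2.5,1) → rotate → (-2.63863,0.53630) → ×s → (-2.53474,0.51519) → (-2.53,0.52)
v3: (-1,-4.5) → rotate → (-0.17827,-4.60632) → ×s → (-0.17125,-4.42495) → (-0.17,-4.42)
v4: (2.5,-4) → rotate → (3.17568,-3.48784) → ×s → (3.05064,-3.35051) → (3.05,-3.35)
v5: (0,4) → rotate → (-0.71607,3.93538) → ×s → (-0.68787,3.78043) → (-0.69,3.78)
v6: (-0.5,5) → rotate → (-1.38701,4.82972) → ×s → (-1.33239,4.63955) → (-1.33,4.64)

Cross-section at z=0.75: (-3.44,2.79) (-2.53,0.52) (-0.17,-4.42) (3.05,-3.35) (-0.69,3.78) (-1.33,4.64)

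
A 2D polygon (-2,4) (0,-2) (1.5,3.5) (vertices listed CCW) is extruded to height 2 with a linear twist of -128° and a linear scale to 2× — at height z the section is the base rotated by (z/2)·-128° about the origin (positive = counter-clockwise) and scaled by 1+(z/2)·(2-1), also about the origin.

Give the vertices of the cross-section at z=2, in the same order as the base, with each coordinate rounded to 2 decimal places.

t = z/height = 2/2 = 1
s = 1 + (scale-1)·z/height = 1 + (2-1)·2/2 = 2.000000
θ = twist·z/height = -128°·2/2 = -128.0000° = -2.234021 rad
cos θ = -0.615661, sin θ = -0.788011 (intermediates below are computed at full precision and shown rounded to 5 d.p.)
v1: (-2,4) → rotate → (4.38337,-0.88662) → ×s → (8.76673,-1.77325) → (8.77,-1.77)
v2: (0,-2) → rotate → (-1.57602,1.23132) → ×s → (-3.15204,2.46265) → (-3.15,2.46)
v3: (1.5,3.5) → rotate → (1.83455,-3.33683) → ×s → (3.66909,-6.67366) → (3.67,-6.67)

Cross-section at z=2: (8.77,-1.77) (-3.15,2.46) (3.67,-6.67)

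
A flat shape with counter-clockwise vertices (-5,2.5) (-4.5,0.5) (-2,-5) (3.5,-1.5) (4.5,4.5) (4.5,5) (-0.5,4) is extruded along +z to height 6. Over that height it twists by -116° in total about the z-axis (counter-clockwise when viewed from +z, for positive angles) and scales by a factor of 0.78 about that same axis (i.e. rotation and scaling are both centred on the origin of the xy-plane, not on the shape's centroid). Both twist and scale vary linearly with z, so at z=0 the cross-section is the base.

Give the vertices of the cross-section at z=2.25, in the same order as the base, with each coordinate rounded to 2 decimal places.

Cross-section at z=2.25: (-1.75,4.82) (-2.68,3.17) (-4.49,-2.06) (1.38,-3.21) (5.84,0.15) (6.15,0.49) (2.19,2.98)

t = z/height = 2.25/6 = 0.375
s = 1 + (scale-1)·z/height = 1 + (0.78-1)·2.25/6 = 0.917500
θ = twist·z/height = -116°·2.25/6 = -43.5000° = -0.759218 rad
cos θ = 0.725374, sin θ = -0.688355 (intermediates below are computed at full precision and shown rounded to 5 d.p.)
v1: (-5,2.5) → rotate → (-1.90599,5.25521) → ×s → (-1.74874,4.82165) → (-1.75,4.82)
v2: (-4.5,0.5) → rotate → (-2.92001,3.46028) → ×s → (-2.67911,3.17481) → (-2.68,3.17)
v3: (-2,-5) → rotate → (-4.89252,-2.25016) → ×s → (-4.48889,-2.06452) → (-4.49,-2.06)
v4: (3.5,-1.5) → rotate → (1.50628,-3.49730) → ×s → (1.38201,-3.20878) → (1.38,-3.21)
v5: (4.5,4.5) → rotate → (6.36178,0.16659) → ×s → (5.83693,0.15285) → (5.84,0.15)
v6: (4.5,5) → rotate → (6.70596,0.52928) → ×s → (6.15272,0.48561) → (6.15,0.49)
v7: (-0.5,4) → rotate → (2.39073,3.24567) → ×s → (2.19350,2.97791) → (2.19,2.98)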